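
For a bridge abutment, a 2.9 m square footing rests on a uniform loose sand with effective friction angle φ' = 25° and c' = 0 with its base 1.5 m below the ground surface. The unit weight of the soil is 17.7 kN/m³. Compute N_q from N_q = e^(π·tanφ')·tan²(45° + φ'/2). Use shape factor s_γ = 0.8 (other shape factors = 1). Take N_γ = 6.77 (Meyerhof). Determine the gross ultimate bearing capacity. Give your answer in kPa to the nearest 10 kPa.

tan25° = 0.4663, so N_q = e^(π×0.4663)·tan²(57.5°) = 4.327 × 2.464 = 10.66.
Effective surcharge at the founding depth q = γ·D_f = 17.7 × 1.5 = 26.55 kPa.
q_ult = q·N_q + 0.5·γ·B·N_γ·s_γ
     = 26.55 × 10.662 + 0.5 × 17.7 × 2.9 × 6.77 × 0.8
     = 283.08 + 139 = 422.08 kPa.

q_ult ≈ 420 kPa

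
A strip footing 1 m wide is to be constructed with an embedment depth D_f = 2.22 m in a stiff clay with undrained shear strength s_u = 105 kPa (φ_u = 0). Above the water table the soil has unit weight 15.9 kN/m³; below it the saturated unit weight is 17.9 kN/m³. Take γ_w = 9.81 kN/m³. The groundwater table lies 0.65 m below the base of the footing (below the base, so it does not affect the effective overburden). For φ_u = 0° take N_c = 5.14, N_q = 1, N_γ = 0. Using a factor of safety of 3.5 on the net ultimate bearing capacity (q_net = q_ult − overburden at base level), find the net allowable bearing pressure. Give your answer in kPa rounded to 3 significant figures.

q_all(net) ≈ 154 kPa

q = γ·D_f = 15.9 × 2.22 = 35.298 kPa.
c·N_c = 105 × 5.14 = 539.7 kPa
q·N_q = 35.298 × 1 = 35.298 kPa
q_ult = 539.7 + 35.298 = 575 kPa.
q_net = 575 − 35.298 = 539.7 kPa.
q_all(net) = 539.7 / 3.5 = 154.2 kPa.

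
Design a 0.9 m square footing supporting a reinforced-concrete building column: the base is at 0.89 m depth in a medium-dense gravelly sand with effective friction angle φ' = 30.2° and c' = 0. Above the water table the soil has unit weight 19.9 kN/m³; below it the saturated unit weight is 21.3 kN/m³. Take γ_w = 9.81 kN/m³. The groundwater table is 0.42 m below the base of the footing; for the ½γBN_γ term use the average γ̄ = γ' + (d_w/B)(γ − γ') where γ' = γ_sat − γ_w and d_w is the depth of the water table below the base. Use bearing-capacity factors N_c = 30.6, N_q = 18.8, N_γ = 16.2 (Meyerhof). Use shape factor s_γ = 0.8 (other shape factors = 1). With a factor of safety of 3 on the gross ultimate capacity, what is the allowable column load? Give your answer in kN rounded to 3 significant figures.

Overburden at base level: q = 19.9 × 0.89 = 17.711 kPa.
The water table is 0.42 m below the base (< B = 0.9 m), so the ½γBN_γ term uses γ̄ = γ' + (d_w/B)(γ − γ') = 11.49 + (0.42/0.9)(19.9 − 11.49) = 15.415 kN/m³.
Surcharge term q·N_q = 17.711 × 18.8 = 332.97 kPa; self-weight term 0.5·γ·B·N_γ·s_γ = 0.5 × 15.415 × 0.9 × 16.2 × 0.8 = 89.898 kPa.
q_ult = 332.97 + 89.898 = 422.87 kPa.
Gross allowable pressure q_all = 422.87 / 3 = 140.96 kPa.
Footing area = 0.81 m², so allowable column load = 140.96 × 0.81 = 114.17 kN.

P_all ≈ 114 kN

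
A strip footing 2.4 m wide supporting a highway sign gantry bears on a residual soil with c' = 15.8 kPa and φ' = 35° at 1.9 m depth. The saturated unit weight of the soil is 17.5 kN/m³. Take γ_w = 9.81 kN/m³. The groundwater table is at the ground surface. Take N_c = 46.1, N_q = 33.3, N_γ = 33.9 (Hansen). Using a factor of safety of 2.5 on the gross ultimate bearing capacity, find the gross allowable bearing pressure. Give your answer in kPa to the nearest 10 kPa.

q_all ≈ 610 kPa

Water table at ground surface, so effective unit weight γ' = 17.5 − 9.81 = 7.69 kN/m³ is used throughout; overburden q = 7.69 × 1.9 = 14.611 kPa; the same γ' applies in the ½γBN_γ term.
Cohesion term c·N_c = 15.8 × 46.1 = 728.38 kPa; surcharge term q·N_q = 14.611 × 33.3 = 486.55 kPa; self-weight term 0.5·γ·B·N_γ = 0.5 × 7.69 × 2.4 × 33.9 = 312.83 kPa.
q_ult = 728.38 + 486.55 + 312.83 = 1527.8 kPa.
q_all = 1527.8 / 2.5 = 611.1 kPa.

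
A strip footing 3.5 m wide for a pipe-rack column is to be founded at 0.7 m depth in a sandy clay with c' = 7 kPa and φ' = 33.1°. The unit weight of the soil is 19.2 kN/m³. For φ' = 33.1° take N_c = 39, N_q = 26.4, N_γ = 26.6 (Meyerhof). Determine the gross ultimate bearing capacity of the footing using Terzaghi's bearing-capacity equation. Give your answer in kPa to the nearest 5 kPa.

q_ult ≈ 1520 kPa

q = γ·D_f = 19.2 × 0.7 = 13.44 kPa.
c·N_c = 7 × 39 = 273 kPa
q·N_q = 13.44 × 26.4 = 354.82 kPa
0.5·γ·B·N_γ = 0.5 × 19.2 × 3.5 × 26.6 = 893.76 kPa
q_ult = 273 + 354.82 + 893.76 = 1521.6 kPa.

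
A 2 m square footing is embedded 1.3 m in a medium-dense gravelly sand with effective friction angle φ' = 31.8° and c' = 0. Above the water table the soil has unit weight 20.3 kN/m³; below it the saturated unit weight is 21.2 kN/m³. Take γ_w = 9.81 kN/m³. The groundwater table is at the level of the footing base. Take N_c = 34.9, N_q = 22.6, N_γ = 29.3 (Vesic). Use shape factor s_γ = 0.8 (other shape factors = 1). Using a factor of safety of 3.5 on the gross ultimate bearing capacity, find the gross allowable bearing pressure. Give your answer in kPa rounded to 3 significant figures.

q_all ≈ 247 kPa

q = γ·D_f = 20.3 × 1.3 = 26.39 kPa.
For the ½γBN_γ term take γ' = 21.2 − 9.81 = 11.39 kN/m³ (soil below base is submerged).
q·N_q = 26.39 × 22.6 = 596.41 kPa
0.5·γ·B·N_γ·s_γ = 0.5 × 11.39 × 2 × 29.3 × 0.8 = 266.98 kPa
q_ult = 596.41 + 266.98 = 863.4 kPa.
q_all = 863.4 / 3.5 = 246.68 kPa.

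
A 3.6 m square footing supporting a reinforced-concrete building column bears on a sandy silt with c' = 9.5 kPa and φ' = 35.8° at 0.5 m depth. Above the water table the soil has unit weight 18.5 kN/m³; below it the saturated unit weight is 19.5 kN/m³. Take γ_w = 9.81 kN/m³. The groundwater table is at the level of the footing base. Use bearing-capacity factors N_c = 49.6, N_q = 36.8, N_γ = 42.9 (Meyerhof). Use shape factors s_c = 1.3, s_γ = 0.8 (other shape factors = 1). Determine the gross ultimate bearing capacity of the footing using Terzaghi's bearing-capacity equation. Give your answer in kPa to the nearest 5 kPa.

Effective surcharge at the founding depth q = γ·D_f = 18.5 × 0.5 = 9.25 kPa.
The water table coincides with the base, so in the self-weight term γ → γ' = 9.69 kN/m³.
q_ult = c·N_c·s_c + q·N_q + 0.5·γ·B·N_γ·s_γ
     = 9.5 × 49.6 × 1.3 + 9.25 × 36.8 + 0.5 × 9.69 × 3.6 × 42.9 × 0.8
     = 612.56 + 340.4 + 598.61 = 1551.6 kPa.

q_ult ≈ 1550 kPa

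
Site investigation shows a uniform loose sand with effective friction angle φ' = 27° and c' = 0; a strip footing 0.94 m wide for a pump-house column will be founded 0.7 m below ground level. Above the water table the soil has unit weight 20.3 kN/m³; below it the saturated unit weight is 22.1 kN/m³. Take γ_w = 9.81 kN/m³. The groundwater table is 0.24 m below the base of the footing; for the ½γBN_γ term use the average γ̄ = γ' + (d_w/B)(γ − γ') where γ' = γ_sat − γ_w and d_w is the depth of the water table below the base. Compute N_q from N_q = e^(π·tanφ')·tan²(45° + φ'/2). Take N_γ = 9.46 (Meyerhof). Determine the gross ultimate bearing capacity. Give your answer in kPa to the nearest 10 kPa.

tan27° = 0.5095, so N_q = e^(π×0.5095)·tan²(58.5°) = 4.957 × 2.663 = 13.2.
q = γ·D_f = 20.3 × 0.7 = 14.21 kPa.
γ' = 12.29 kN/m³; averaging over the depth B below the base, γ̄ = γ' + (d_w/B)(γ − γ') = 14.335 kN/m³.
q·N_q = 14.21 × 13.199 = 187.56 kPa
0.5·γ·B·N_γ = 0.5 × 14.335 × 0.94 × 9.46 = 63.737 kPa
q_ult = 187.56 + 63.737 = 251.3 kPa.

q_ult ≈ 250 kPa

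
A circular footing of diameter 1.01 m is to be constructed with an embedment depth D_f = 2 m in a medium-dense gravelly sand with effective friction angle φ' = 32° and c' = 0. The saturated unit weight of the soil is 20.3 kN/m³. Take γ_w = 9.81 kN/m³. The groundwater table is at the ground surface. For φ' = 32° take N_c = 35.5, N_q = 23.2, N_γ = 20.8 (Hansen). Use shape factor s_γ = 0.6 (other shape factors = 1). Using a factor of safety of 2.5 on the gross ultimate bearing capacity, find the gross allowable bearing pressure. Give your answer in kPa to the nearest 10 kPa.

With the water table at the surface the whole profile is submerged: γ' = 20.3 − 9.81 = 10.49 kN/m³, so q = γ'·D_f = 20.98 kPa; the same γ' applies in the ½γBN_γ term.
q_ult = q·N_q + 0.5·γ·B·N_γ·s_γ
     = 20.98 × 23.2 + 0.5 × 10.49 × 1.01 × 20.8 × 0.6
     = 486.74 + 66.112 = 552.85 kPa.
q_all = 552.85 / 2.5 = 221.14 kPa.

q_all ≈ 220 kPa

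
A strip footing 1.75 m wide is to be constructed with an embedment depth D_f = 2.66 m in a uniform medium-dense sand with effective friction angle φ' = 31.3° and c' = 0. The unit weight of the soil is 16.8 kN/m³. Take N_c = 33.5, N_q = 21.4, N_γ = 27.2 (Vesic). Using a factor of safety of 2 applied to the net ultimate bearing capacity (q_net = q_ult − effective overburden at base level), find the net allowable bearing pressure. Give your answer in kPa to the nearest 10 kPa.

Effective surcharge at the founding depth q = γ·D_f = 16.8 × 2.66 = 44.688 kPa.
q_ult = q·N_q + 0.5·γ·B·N_γ
     = 44.688 × 21.4 + 0.5 × 16.8 × 1.75 × 27.2
     = 956.32 + 399.84 = 1356.2 kPa.
Net ultimate: q_net = 1356.2 − 44.688 = 1311.5 kPa.
q_all(net) = 1311.5 / 2 = 655.74 kPa.

q_all(net) ≈ 660 kPa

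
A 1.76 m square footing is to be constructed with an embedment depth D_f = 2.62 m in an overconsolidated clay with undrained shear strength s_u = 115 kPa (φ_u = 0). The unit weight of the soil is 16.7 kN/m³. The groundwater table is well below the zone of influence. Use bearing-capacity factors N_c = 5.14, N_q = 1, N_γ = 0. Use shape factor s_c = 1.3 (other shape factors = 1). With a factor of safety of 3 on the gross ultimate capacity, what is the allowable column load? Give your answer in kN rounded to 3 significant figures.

P_all ≈ 839 kN

Effective surcharge at the founding depth q = γ·D_f = 16.7 × 2.62 = 43.754 kPa.
q_ult = c·N_c·s_c + q·N_q
     = 115 × 5.14 × 1.3 + 43.754 × 1
     = 768.43 + 43.754 = 812.18 kPa.
Gross allowable pressure q_all = 812.18 / 3 = 270.73 kPa.
Footing area = 3.0976 m², so allowable column load = 270.73 × 3.0976 = 838.61 kN.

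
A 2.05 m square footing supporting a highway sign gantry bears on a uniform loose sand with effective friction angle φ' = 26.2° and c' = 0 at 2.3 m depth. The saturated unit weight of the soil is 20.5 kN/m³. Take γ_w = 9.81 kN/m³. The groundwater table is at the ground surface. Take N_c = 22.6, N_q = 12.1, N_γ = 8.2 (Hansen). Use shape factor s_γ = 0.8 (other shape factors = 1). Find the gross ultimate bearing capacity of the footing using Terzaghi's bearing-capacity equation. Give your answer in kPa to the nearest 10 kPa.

γ' = 20.5 − 9.81 = 10.69 kN/m³ (submerged throughout). q = 10.69 × 2.3 = 24.587 kPa; the same γ' applies in the ½γBN_γ term.
q·N_q = 24.587 × 12.1 = 297.5 kPa
0.5·γ·B·N_γ·s_γ = 0.5 × 10.69 × 2.05 × 8.2 × 0.8 = 71.88 kPa
q_ult = 297.5 + 71.88 = 369.38 kPa.

q_ult ≈ 370 kPa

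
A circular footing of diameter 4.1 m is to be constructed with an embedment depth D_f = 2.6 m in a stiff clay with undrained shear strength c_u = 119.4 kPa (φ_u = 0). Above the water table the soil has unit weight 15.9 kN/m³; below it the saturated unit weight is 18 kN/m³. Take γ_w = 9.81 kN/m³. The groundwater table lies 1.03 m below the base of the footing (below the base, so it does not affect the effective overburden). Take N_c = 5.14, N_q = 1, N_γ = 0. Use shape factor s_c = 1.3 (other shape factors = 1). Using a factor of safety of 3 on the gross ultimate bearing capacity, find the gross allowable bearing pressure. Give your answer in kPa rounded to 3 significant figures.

Effective surcharge at the founding depth q = γ·D_f = 15.9 × 2.6 = 41.34 kPa.
q_ult = c·N_c·s_c + q·N_q
     = 119.4 × 5.14 × 1.3 + 41.34 × 1
     = 797.83 + 41.34 = 839.17 kPa.
q_all = 839.17 / 3 = 279.72 kPa.

q_all ≈ 280 kPa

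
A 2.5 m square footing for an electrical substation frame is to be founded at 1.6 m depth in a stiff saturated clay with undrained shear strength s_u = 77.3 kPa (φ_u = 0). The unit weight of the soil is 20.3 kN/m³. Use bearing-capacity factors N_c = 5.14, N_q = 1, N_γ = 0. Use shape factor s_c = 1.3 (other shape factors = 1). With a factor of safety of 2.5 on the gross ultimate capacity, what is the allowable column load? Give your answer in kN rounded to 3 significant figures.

P_all ≈ 1370 kN

q = γ·D_f = 20.3 × 1.6 = 32.48 kPa.
c·N_c·s_c = 77.3 × 5.14 × 1.3 = 516.52 kPa
q·N_q = 32.48 × 1 = 32.48 kPa
q_ult = 516.52 + 32.48 = 549 kPa.
Gross allowable pressure q_all = 549 / 2.5 = 219.6 kPa.
Footing area = 6.25 m², so allowable column load = 219.6 × 6.25 = 1372.5 kN.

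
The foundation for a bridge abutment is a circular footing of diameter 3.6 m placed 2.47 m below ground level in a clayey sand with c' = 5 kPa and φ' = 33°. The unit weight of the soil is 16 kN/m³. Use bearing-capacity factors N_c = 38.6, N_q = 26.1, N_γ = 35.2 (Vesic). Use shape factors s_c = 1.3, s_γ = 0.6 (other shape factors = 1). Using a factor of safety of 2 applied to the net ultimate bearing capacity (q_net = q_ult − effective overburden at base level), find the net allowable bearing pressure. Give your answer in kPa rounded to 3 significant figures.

q_all(net) ≈ 926 kPa

Overburden at base level: q = 16 × 2.47 = 39.52 kPa.
Cohesion term c·N_c·s_c = 5 × 38.6 × 1.3 = 250.9 kPa; surcharge term q·N_q = 39.52 × 26.1 = 1031.5 kPa; self-weight term 0.5·γ·B·N_γ·s_γ = 0.5 × 16 × 3.6 × 35.2 × 0.6 = 608.26 kPa.
q_ult = 250.9 + 1031.5 + 608.26 = 1890.6 kPa.
Net ultimate: q_net = 1890.6 − 39.52 = 1851.1 kPa.
q_all(net) = 1851.1 / 2 = 925.55 kPa.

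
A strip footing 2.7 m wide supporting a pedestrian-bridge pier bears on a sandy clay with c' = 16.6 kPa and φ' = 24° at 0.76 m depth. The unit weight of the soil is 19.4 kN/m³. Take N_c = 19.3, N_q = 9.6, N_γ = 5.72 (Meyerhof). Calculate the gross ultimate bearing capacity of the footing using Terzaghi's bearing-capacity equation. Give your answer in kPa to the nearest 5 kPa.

q_ult ≈ 610 kPa

q = γ·D_f = 19.4 × 0.76 = 14.744 kPa.
c·N_c = 16.6 × 19.3 = 320.38 kPa
q·N_q = 14.744 × 9.6 = 141.54 kPa
0.5·γ·B·N_γ = 0.5 × 19.4 × 2.7 × 5.72 = 149.81 kPa
q_ult = 320.38 + 141.54 + 149.81 = 611.73 kPa.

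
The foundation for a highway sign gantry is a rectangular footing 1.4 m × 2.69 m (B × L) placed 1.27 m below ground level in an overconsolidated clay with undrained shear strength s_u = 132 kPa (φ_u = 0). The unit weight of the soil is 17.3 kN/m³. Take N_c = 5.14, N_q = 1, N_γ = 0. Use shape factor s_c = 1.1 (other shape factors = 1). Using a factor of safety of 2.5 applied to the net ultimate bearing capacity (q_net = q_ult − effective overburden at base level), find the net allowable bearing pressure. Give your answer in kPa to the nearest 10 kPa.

Effective surcharge at the founding depth q = γ·D_f = 17.3 × 1.27 = 21.971 kPa.
q_ult = c·N_c·s_c + q·N_q
     = 132 × 5.14 × 1.1 + 21.971 × 1
     = 746.33 + 21.971 = 768.3 kPa.
Net ultimate: q_net = 768.3 − 21.971 = 746.33 kPa.
q_all(net) = 746.33 / 2.5 = 298.53 kPa.

q_all(net) ≈ 300 kPa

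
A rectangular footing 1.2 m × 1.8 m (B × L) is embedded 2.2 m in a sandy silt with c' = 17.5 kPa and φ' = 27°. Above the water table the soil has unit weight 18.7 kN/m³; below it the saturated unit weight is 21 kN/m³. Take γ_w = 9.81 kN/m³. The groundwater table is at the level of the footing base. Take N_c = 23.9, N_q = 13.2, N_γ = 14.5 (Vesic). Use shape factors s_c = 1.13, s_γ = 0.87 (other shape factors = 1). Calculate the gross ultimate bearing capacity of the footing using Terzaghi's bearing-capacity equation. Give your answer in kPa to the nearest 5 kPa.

q_ult ≈ 1100 kPa

Effective surcharge at the founding depth q = γ·D_f = 18.7 × 2.2 = 41.14 kPa.
The water table coincides with the base, so in the self-weight term γ → γ' = 11.19 kN/m³.
q_ult = c·N_c·s_c + q·N_q + 0.5·γ·B·N_γ·s_γ
     = 17.5 × 23.9 × 1.13 + 41.14 × 13.2 + 0.5 × 11.19 × 1.2 × 14.5 × 0.87
     = 472.62 + 543.05 + 84.697 = 1100.4 kPa.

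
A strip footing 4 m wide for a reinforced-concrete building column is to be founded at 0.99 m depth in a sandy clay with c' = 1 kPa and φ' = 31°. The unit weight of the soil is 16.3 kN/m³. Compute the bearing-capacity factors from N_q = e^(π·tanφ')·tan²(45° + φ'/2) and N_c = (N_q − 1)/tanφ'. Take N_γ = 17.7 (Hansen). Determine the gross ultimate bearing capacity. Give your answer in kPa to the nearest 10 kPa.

q_ult ≈ 940 kPa

tan31° = 0.6009, so N_q = e^(π×0.6009)·tan²(60.5°) = 6.604 × 3.124 = 20.63.
N_c = (20.63 − 1)/tan31° = 32.67.
Overburden at base level: q = 16.3 × 0.99 = 16.137 kPa.
Cohesion term c·N_c = 1 × 32.671 = 32.671 kPa; surcharge term q·N_q = 16.137 × 20.631 = 332.92 kPa; self-weight term 0.5·γ·B·N_γ = 0.5 × 16.3 × 4 × 17.7 = 577.02 kPa.
q_ult = 32.671 + 332.92 + 577.02 = 942.61 kPa.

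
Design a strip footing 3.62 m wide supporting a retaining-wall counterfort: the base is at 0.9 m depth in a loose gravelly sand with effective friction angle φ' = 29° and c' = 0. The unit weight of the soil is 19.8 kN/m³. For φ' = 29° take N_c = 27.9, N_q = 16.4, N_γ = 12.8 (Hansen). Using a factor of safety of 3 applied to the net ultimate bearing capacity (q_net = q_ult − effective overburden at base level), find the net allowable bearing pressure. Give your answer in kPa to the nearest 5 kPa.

Effective surcharge at the founding depth q = γ·D_f = 19.8 × 0.9 = 17.82 kPa.
q_ult = q·N_q + 0.5·γ·B·N_γ
     = 17.82 × 16.4 + 0.5 × 19.8 × 3.62 × 12.8
     = 292.25 + 458.73 = 750.97 kPa.
Net ultimate: q_net = 750.97 − 17.82 = 733.15 kPa.
q_all(net) = 733.15 / 3 = 244.38 kPa.

q_all(net) ≈ 245 kPa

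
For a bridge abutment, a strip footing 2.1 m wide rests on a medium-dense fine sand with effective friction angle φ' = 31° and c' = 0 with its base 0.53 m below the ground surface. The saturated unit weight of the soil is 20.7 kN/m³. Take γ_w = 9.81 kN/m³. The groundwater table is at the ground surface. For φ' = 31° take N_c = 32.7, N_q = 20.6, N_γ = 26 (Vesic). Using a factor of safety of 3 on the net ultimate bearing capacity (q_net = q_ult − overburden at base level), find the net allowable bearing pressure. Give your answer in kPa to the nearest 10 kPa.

With the water table at the surface the whole profile is submerged: γ' = 20.7 − 9.81 = 10.89 kN/m³, so q = γ'·D_f = 5.7717 kPa; the same γ' applies in the ½γBN_γ term.
q_ult = q·N_q + 0.5·γ·B·N_γ
     = 5.7717 × 20.6 + 0.5 × 10.89 × 2.1 × 26
     = 118.9 + 297.3 = 416.19 kPa.
q_net = 416.19 − 5.7717 = 410.42 kPa.
q_all(net) = 410.42 / 3 = 136.81 kPa.

q_all(net) ≈ 140 kPa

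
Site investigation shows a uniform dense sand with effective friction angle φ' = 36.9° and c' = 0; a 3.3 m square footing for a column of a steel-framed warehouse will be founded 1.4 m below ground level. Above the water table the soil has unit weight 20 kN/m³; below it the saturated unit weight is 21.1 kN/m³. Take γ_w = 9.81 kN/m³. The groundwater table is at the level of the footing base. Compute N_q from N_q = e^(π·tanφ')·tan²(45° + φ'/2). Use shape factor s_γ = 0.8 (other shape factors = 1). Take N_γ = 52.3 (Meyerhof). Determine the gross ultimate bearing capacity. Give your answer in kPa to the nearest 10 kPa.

tan36.9° = 0.7508, so N_q = e^(π×0.7508)·tan²(63.45°) = 10.578 × 4.005 = 42.37.
Effective surcharge at the founding depth q = γ·D_f = 20 × 1.4 = 28 kPa.
The water table coincides with the base, so in the self-weight term γ → γ' = 11.29 kN/m³.
q_ult = q·N_q + 0.5·γ·B·N_γ·s_γ
     = 28 × 42.368 + 0.5 × 11.29 × 3.3 × 52.3 × 0.8
     = 1186.3 + 779.42 = 1965.7 kPa.

q_ult ≈ 1970 kPa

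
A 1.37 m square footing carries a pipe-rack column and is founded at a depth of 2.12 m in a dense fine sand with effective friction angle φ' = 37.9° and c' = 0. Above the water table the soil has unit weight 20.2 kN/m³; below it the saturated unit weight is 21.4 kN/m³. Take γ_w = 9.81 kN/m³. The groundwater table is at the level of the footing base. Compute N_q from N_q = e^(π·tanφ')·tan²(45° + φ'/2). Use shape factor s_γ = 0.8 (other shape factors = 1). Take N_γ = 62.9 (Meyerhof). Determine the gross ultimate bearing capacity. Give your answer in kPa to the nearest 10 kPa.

q_ult ≈ 2470 kPa

tan37.9° = 0.7785, so N_q = e^(π×0.7785)·tan²(63.95°) = 11.538 × 4.185 = 48.29.
q = γ·D_f = 20.2 × 2.12 = 42.824 kPa.
For the ½γBN_γ term take γ' = 21.4 − 9.81 = 11.59 kN/m³ (soil below base is submerged).
q·N_q = 42.824 × 48.289 = 2067.9 kPa
0.5·γ·B·N_γ·s_γ = 0.5 × 11.59 × 1.37 × 62.9 × 0.8 = 399.5 kPa
q_ult = 2067.9 + 399.5 = 2467.4 kPa.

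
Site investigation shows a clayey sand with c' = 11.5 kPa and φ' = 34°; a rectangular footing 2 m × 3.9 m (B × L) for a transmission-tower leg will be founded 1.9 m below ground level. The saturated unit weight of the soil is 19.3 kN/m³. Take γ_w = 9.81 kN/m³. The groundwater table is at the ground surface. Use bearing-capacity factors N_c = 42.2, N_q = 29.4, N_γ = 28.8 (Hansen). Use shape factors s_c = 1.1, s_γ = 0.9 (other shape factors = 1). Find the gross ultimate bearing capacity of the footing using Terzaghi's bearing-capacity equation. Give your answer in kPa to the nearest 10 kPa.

q_ult ≈ 1310 kPa

With the water table at the surface the whole profile is submerged: γ' = 19.3 − 9.81 = 9.49 kN/m³, so q = γ'·D_f = 18.031 kPa; the same γ' applies in the ½γBN_γ term.
q_ult = c·N_c·s_c + q·N_q + 0.5·γ·B·N_γ·s_γ
     = 11.5 × 42.2 × 1.1 + 18.031 × 29.4 + 0.5 × 9.49 × 2 × 28.8 × 0.9
     = 533.83 + 530.11 + 245.98 = 1309.9 kPa.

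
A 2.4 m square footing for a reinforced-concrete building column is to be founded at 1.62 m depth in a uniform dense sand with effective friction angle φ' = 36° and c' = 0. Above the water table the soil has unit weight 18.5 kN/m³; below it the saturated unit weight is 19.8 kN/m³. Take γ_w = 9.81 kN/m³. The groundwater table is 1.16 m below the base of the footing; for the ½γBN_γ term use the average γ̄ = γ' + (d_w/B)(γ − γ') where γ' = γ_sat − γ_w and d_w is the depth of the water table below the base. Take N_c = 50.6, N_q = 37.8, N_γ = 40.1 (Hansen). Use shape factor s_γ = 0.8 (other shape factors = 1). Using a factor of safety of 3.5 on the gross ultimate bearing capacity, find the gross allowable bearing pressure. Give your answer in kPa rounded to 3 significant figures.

Overburden at base level: q = 18.5 × 1.62 = 29.97 kPa.
The water table is 1.16 m below the base (< B = 2.4 m), so the ½γBN_γ term uses γ̄ = γ' + (d_w/B)(γ − γ') = 9.99 + (1.16/2.4)(18.5 − 9.99) = 14.103 kN/m³.
Surcharge term q·N_q = 29.97 × 37.8 = 1132.9 kPa; self-weight term 0.5·γ·B·N_γ·s_γ = 0.5 × 14.103 × 2.4 × 40.1 × 0.8 = 542.92 kPa.
q_ult = 1132.9 + 542.92 = 1675.8 kPa.
q_all = 1675.8 / 3.5 = 478.79 kPa.

q_all ≈ 479 kPa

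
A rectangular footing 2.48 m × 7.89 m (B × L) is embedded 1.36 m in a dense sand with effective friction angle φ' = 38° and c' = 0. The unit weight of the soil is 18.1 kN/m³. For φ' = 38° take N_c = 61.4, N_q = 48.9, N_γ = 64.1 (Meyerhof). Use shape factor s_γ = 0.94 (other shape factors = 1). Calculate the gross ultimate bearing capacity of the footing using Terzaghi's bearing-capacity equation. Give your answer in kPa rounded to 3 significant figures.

q_ult ≈ 2560 kPa

Overburden at base level: q = 18.1 × 1.36 = 24.616 kPa.
Surcharge term q·N_q = 24.616 × 48.9 = 1203.7 kPa; self-weight term 0.5·γ·B·N_γ·s_γ = 0.5 × 18.1 × 2.48 × 64.1 × 0.94 = 1352.3 kPa.
q_ult = 1203.7 + 1352.3 = 2556.1 kPa.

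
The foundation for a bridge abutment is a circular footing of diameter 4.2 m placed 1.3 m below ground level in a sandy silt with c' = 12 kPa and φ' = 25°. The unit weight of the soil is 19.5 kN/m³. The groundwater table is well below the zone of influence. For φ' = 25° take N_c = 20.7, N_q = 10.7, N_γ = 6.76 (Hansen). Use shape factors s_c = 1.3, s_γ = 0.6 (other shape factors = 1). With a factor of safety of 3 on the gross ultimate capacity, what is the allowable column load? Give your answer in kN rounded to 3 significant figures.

P_all ≈ 3510 kN

Effective surcharge at the founding depth q = γ·D_f = 19.5 × 1.3 = 25.35 kPa.
q_ult = c·N_c·s_c + q·N_q + 0.5·γ·B·N_γ·s_γ
     = 12 × 20.7 × 1.3 + 25.35 × 10.7 + 0.5 × 19.5 × 4.2 × 6.76 × 0.6
     = 322.92 + 271.25 + 166.09 = 760.26 kPa.
Gross allowable pressure q_all = 760.26 / 3 = 253.42 kPa.
Footing area = 13.8544 m², so allowable column load = 253.42 × 13.8544 = 3511 kN.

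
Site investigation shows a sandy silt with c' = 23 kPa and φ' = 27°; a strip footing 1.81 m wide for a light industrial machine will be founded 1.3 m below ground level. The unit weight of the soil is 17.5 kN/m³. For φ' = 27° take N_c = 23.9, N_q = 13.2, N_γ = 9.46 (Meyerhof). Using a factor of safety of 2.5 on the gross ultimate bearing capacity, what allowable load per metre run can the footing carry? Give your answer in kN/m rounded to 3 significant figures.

≈ 724 kN/m

Overburden at base level: q = 17.5 × 1.3 = 22.75 kPa.
Cohesion term c·N_c = 23 × 23.9 = 549.7 kPa; surcharge term q·N_q = 22.75 × 13.2 = 300.3 kPa; self-weight term 0.5·γ·B·N_γ = 0.5 × 17.5 × 1.81 × 9.46 = 149.82 kPa.
q_ult = 549.7 + 300.3 + 149.82 = 999.82 kPa.
Gross allowable pressure q_all = 999.82 / 2.5 = 399.93 kPa.
Allowable wall load = q_all × B = 399.93 × 1.81 = 723.87 kN per metre run.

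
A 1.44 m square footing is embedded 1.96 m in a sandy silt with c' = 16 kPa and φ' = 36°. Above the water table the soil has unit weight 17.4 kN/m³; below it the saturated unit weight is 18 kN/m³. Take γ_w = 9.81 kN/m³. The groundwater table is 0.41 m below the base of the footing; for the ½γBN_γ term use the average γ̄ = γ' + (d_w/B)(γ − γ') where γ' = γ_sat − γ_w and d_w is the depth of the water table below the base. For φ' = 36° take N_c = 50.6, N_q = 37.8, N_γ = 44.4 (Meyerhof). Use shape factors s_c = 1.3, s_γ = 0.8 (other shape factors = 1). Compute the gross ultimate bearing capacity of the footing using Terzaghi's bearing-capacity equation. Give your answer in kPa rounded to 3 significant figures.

q = γ·D_f = 17.4 × 1.96 = 34.104 kPa.
γ' = 8.19 kN/m³; averaging over the depth B below the base, γ̄ = γ' + (d_w/B)(γ − γ') = 10.812 kN/m³.
c·N_c·s_c = 16 × 50.6 × 1.3 = 1052.5 kPa
q·N_q = 34.104 × 37.8 = 1289.1 kPa
0.5·γ·B·N_γ·s_γ = 0.5 × 10.812 × 1.44 × 44.4 × 0.8 = 276.52 kPa
q_ult = 1052.5 + 1289.1 + 276.52 = 2618.1 kPa.

q_ult ≈ 2620 kPa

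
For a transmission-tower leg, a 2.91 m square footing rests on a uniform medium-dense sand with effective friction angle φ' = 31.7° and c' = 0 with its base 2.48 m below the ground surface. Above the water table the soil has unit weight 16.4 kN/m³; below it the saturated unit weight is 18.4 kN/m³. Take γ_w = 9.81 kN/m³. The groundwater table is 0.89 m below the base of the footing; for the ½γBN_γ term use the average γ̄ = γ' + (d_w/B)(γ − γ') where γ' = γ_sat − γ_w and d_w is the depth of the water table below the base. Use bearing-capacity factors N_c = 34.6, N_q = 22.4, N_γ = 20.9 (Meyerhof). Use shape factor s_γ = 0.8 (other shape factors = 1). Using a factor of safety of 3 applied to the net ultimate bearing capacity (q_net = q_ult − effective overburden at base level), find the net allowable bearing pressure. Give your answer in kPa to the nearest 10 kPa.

q_all(net) ≈ 380 kPa

q = γ·D_f = 16.4 × 2.48 = 40.672 kPa.
γ' = 8.59 kN/m³; averaging over the depth B below the base, γ̄ = γ' + (d_w/B)(γ − γ') = 10.979 kN/m³.
q·N_q = 40.672 × 22.4 = 911.05 kPa
0.5·γ·B·N_γ·s_γ = 0.5 × 10.979 × 2.91 × 20.9 × 0.8 = 267.08 kPa
q_ult = 911.05 + 267.08 = 1178.1 kPa.
Net ultimate: q_net = 1178.1 − 40.672 = 1137.5 kPa.
q_all(net) = 1137.5 / 3 = 379.15 kPa.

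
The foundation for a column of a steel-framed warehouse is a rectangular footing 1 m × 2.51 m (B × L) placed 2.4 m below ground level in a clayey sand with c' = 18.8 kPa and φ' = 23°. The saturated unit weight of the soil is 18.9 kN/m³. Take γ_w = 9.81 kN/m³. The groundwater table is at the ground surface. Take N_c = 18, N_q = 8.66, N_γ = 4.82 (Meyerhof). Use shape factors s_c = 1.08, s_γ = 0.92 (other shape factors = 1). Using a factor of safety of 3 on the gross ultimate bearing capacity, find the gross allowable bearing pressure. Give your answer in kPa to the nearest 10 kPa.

With the water table at the surface the whole profile is submerged: γ' = 18.9 − 9.81 = 9.09 kN/m³, so q = γ'·D_f = 21.816 kPa; the same γ' applies in the ½γBN_γ term.
q_ult = c·N_c·s_c + q·N_q + 0.5·γ·B·N_γ·s_γ
     = 18.8 × 18 × 1.08 + 21.816 × 8.66 + 0.5 × 9.09 × 1 × 4.82 × 0.92
     = 365.47 + 188.93 + 20.154 = 574.55 kPa.
q_all = 574.55 / 3 = 191.52 kPa.

q_all ≈ 190 kPa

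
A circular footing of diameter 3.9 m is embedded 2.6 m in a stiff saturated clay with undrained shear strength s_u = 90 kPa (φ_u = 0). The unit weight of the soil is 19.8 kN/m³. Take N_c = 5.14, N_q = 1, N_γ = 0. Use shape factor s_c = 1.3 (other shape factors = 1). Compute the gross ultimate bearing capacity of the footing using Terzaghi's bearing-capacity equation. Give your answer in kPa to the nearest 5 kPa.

q_ult ≈ 655 kPa

Effective surcharge at the founding depth q = γ·D_f = 19.8 × 2.6 = 51.48 kPa.
q_ult = c·N_c·s_c + q·N_q
     = 90 × 5.14 × 1.3 + 51.48 × 1
     = 601.38 + 51.48 = 652.86 kPa.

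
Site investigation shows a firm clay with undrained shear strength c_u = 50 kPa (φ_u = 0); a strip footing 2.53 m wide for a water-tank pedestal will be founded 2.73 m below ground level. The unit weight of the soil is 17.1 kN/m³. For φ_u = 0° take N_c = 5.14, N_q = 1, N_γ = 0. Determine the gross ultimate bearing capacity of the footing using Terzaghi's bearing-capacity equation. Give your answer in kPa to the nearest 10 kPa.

Overburden at base level: q = 17.1 × 2.73 = 46.683 kPa.
Cohesion term c·N_c = 50 × 5.14 = 257 kPa; surcharge term q·N_q = 46.683 × 1 = 46.683 kPa.
q_ult = 257 + 46.683 = 303.68 kPa.

q_ult ≈ 300 kPa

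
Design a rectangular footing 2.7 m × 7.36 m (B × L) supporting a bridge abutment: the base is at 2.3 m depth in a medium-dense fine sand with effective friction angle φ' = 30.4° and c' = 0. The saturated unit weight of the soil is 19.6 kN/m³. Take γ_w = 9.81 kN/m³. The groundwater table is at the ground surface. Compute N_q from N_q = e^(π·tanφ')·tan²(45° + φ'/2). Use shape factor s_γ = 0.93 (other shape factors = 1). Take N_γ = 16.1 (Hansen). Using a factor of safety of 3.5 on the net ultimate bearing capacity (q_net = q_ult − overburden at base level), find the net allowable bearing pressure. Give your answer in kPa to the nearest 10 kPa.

q_all(net) ≈ 170 kPa

N_q = e^(π·tan30.4°)·tan²(60.2°) = 19.26.
γ' = 19.6 − 9.81 = 9.79 kN/m³ (submerged throughout). q = 9.79 × 2.3 = 22.517 kPa; the same γ' applies in the ½γBN_γ term.
q·N_q = 22.517 × 19.258 = 433.63 kPa
0.5·γ·B·N_γ·s_γ = 0.5 × 9.79 × 2.7 × 16.1 × 0.93 = 197.89 kPa
q_ult = 433.63 + 197.89 = 631.52 kPa.
q_net = 631.52 − 22.517 = 609.01 kPa.
q_all(net) = 609.01 / 3.5 = 174 kPa.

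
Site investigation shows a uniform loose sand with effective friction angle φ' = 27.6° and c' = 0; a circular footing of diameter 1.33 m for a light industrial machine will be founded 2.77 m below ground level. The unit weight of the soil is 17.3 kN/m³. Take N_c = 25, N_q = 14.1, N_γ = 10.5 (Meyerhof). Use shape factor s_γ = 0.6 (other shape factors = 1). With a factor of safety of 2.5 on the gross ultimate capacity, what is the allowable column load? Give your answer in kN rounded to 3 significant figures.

P_all ≈ 416 kN

q = γ·D_f = 17.3 × 2.77 = 47.921 kPa.
q·N_q = 47.921 × 14.1 = 675.69 kPa
0.5·γ·B·N_γ·s_γ = 0.5 × 17.3 × 1.33 × 10.5 × 0.6 = 72.478 kPa
q_ult = 675.69 + 72.478 = 748.16 kPa.
Gross allowable pressure q_all = 748.16 / 2.5 = 299.27 kPa.
Footing area = 1.3893 m², so allowable column load = 299.27 × 1.3893 = 415.77 kN.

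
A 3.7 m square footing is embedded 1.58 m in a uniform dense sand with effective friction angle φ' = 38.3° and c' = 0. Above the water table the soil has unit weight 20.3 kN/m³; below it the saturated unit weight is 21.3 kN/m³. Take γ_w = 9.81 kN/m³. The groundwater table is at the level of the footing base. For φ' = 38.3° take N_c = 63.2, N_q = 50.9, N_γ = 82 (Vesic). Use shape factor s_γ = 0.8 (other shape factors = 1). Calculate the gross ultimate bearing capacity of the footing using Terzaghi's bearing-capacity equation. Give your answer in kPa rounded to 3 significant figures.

Effective surcharge at the founding depth q = γ·D_f = 20.3 × 1.58 = 32.074 kPa.
The water table coincides with the base, so in the self-weight term γ → γ' = 11.49 kN/m³.
q_ult = q·N_q + 0.5·γ·B·N_γ·s_γ
     = 32.074 × 50.9 + 0.5 × 11.49 × 3.7 × 82 × 0.8
     = 1632.6 + 1394.4 = 3027 kPa.

q_ult ≈ 3030 kPa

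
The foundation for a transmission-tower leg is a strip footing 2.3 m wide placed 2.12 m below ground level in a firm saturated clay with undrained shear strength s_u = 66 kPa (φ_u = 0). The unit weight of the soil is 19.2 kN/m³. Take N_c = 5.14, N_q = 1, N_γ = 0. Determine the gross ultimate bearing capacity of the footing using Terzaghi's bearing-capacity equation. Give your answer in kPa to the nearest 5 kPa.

Overburden at base level: q = 19.2 × 2.12 = 40.704 kPa.
Cohesion term c·N_c = 66 × 5.14 = 339.24 kPa; surcharge term q·N_q = 40.704 × 1 = 40.704 kPa.
q_ult = 339.24 + 40.704 = 379.94 kPa.

q_ult ≈ 380 kPa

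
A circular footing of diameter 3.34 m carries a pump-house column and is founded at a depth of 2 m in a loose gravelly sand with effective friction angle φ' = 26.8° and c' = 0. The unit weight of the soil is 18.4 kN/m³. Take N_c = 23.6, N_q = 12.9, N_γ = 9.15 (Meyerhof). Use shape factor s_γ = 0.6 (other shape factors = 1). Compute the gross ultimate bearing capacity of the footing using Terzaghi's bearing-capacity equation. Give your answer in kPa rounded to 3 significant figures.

q_ult ≈ 643 kPa

Overburden at base level: q = 18.4 × 2 = 36.8 kPa.
Surcharge term q·N_q = 36.8 × 12.9 = 474.72 kPa; self-weight term 0.5·γ·B·N_γ·s_γ = 0.5 × 18.4 × 3.34 × 9.15 × 0.6 = 168.7 kPa.
q_ult = 474.72 + 168.7 = 643.42 kPa.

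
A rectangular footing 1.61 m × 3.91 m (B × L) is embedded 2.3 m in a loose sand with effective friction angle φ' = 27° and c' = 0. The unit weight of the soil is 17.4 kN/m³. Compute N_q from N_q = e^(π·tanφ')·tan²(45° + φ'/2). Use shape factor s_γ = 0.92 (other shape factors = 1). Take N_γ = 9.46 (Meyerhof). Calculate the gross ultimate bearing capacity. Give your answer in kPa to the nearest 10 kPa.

q_ult ≈ 650 kPa

tan27° = 0.5095, so N_q = e^(π×0.5095)·tan²(58.5°) = 4.957 × 2.663 = 13.2.
Effective surcharge at the founding depth q = γ·D_f = 17.4 × 2.3 = 40.02 kPa.
q_ult = q·N_q + 0.5·γ·B·N_γ·s_γ
     = 40.02 × 13.199 + 0.5 × 17.4 × 1.61 × 9.46 × 0.92
     = 528.23 + 121.91 = 650.14 kPa.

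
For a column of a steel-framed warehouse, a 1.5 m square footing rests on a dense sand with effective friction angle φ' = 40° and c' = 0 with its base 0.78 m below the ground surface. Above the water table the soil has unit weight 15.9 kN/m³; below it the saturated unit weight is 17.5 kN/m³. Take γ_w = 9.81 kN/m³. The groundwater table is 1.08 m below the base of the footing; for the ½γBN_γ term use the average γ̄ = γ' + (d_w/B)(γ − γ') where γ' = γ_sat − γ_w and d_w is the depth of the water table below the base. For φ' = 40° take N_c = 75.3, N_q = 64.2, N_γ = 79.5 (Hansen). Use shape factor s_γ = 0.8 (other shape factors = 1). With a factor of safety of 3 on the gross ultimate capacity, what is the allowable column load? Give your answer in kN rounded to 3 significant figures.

Effective surcharge at the founding depth q = γ·D_f = 15.9 × 0.78 = 12.402 kPa.
With d_w = 1.08 m < B, γ̄ = 7.69 + (1.08/1.5) × (15.9 − 7.69) = 13.601 kN/m³.
q_ult = q·N_q + 0.5·γ·B·N_γ·s_γ
     = 12.402 × 64.2 + 0.5 × 13.601 × 1.5 × 79.5 × 0.8
     = 796.21 + 648.78 = 1445 kPa.
Gross allowable pressure q_all = 1445 / 3 = 481.66 kPa.
Footing area = 2.25 m², so allowable column load = 481.66 × 2.25 = 1083.7 kN.

P_all ≈ 1080 kN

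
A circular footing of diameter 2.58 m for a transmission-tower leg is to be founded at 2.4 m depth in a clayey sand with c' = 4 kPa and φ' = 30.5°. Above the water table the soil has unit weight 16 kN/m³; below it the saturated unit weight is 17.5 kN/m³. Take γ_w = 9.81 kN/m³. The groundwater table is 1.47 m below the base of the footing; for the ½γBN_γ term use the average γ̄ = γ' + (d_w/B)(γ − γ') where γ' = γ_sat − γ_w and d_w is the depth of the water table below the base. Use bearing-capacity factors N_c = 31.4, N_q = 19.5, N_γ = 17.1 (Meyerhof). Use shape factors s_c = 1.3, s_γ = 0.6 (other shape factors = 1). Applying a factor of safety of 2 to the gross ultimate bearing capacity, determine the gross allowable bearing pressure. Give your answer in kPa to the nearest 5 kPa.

q_all ≈ 540 kPa

Overburden at base level: q = 16 × 2.4 = 38.4 kPa.
The water table is 1.47 m below the base (< B = 2.58 m), so the ½γBN_γ term uses γ̄ = γ' + (d_w/B)(γ − γ') = 7.69 + (1.47/2.58)(16 − 7.69) = 12.425 kN/m³.
Cohesion term c·N_c·s_c = 4 × 31.4 × 1.3 = 163.28 kPa; surcharge term q·N_q = 38.4 × 19.5 = 748.8 kPa; self-weight term 0.5·γ·B·N_γ·s_γ = 0.5 × 12.425 × 2.58 × 17.1 × 0.6 = 164.45 kPa.
q_ult = 163.28 + 748.8 + 164.45 = 1076.5 kPa.
q_all = q_ult / FS = 1076.5 / 2 = 538.26 kPa.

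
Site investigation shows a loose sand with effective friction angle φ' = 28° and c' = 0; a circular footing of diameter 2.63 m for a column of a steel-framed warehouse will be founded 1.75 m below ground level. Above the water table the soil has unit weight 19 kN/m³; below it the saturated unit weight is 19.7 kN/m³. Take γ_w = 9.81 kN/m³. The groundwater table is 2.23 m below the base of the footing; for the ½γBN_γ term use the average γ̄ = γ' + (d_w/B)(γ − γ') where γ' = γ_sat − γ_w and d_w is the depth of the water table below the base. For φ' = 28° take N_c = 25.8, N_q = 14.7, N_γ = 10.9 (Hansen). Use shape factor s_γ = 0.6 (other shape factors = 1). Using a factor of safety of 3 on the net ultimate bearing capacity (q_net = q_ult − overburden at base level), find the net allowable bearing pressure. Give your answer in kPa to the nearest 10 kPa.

Effective surcharge at the founding depth q = γ·D_f = 19 × 1.75 = 33.25 kPa.
With d_w = 2.23 m < B, γ̄ = 9.89 + (2.23/2.63) × (19 − 9.89) = 17.614 kN/m³.
q_ult = q·N_q + 0.5·γ·B·N_γ·s_γ
     = 33.25 × 14.7 + 0.5 × 17.614 × 2.63 × 10.9 × 0.6
     = 488.77 + 151.49 = 640.26 kPa.
q_net = 640.26 − 33.25 = 607.01 kPa.
q_all(net) = 607.01 / 3 = 202.34 kPa.

q_all(net) ≈ 200 kPa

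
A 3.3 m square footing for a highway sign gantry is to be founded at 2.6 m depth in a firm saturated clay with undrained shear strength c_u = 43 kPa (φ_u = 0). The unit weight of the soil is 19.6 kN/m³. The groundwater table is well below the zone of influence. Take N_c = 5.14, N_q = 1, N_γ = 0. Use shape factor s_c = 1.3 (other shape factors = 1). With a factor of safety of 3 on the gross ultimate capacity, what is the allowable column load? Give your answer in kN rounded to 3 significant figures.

Effective surcharge at the founding depth q = γ·D_f = 19.6 × 2.6 = 50.96 kPa.
q_ult = c·N_c·s_c + q·N_q
     = 43 × 5.14 × 1.3 + 50.96 × 1
     = 287.33 + 50.96 = 338.29 kPa.
Gross allowable pressure q_all = 338.29 / 3 = 112.76 kPa.
Footing area = 10.89 m², so allowable column load = 112.76 × 10.89 = 1228 kN.

P_all ≈ 1230 kN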